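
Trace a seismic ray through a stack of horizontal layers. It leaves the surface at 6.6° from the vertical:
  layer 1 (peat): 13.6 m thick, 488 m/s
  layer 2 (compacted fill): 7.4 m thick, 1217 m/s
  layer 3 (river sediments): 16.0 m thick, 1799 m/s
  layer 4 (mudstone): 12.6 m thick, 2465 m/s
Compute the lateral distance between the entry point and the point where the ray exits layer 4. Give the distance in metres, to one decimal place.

p = sin θ₁/V₁ = sin 6.6°/488 = 2.3553e-04 s/m is conserved through the stack.
Layer 1: θ = 6.60°; offset = 13.6·tan 6.60° = 1.574 m.
Layer 2: sin θ = p·1217 = 0.2866 → θ = 16.66°; offset = 7.4·tan 16.66° = 2.214 m.
Layer 3: sin θ = p·1799 = 0.4237 → θ = 25.07°; offset = 16.0·tan 25.07° = 7.484 m.
Layer 4: sin θ = p·2465 = 0.5806 → θ = 35.49°; offset = 12.6·tan 35.49° = 8.984 m.
Total horizontal offset = 20.257 m.

20.3 m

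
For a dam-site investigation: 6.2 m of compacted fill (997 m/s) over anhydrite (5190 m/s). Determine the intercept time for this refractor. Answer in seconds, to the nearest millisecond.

tᵢ = 2h·√(V₂²−V₁²)/(V₁V₂).
√(V₂²−V₁²) = √(5190²−997²) = 5093.3 m/s.
tᵢ = 2·6.2·5093.3/(997·5190) = 0.01221 s.

0.012 s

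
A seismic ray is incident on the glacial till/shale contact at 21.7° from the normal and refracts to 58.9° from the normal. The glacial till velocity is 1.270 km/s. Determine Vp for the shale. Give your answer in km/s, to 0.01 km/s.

2.94 km/s

sin 21.7° = 0.3697; sin 58.9° = 0.8563.
V₂ = V₁·(sin θ₂/sin θ₁) = 1.270·(0.8563/0.3697) = 2.94 km/s.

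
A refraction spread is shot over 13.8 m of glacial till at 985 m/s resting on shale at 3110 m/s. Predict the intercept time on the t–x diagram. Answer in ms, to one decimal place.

26.6 ms

θ_c = arcsin(V₁/V₂) = arcsin(985/3110) = 18.46°; cos θ_c = 0.9485.
tᵢ = 2h·cos θ_c / V₁ = 2·13.8·0.9485 / 985 = 0.02658 s.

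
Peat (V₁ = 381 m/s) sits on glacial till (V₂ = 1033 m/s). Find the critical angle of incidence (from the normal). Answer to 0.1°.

Critical incidence: sin θ_c = V₁/V₂ = 381/1033 = 0.3688.
θ_c = arcsin 0.3688 = 21.64°.

21.6°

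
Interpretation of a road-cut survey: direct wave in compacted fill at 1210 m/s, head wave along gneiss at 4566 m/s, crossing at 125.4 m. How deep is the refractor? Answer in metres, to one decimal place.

h = (x_cross/2)·√((V₂−V₁)/(V₂+V₁)).
(V₂−V₁)/(V₂+V₁) = (4566−1210)/(4566+1210) = 0.5810; √ = 0.7622.
h = (125.4/2)·0.7622 = 47.79 m.

47.8 m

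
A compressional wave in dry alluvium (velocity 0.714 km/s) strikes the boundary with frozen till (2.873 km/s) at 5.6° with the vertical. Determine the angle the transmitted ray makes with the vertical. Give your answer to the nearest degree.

23°

sin θ₁/V₁ = sin θ₂/V₂ ⇒ sin θ₂ = 2.873·sin 5.6°/0.714 = 2.873·0.0976/0.714 = 0.3927.
θ₂ = arcsin 0.3927 = 23.12° from the normal.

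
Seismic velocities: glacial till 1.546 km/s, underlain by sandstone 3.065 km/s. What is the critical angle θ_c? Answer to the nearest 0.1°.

30.3°

Critical incidence: sin θ_c = V₁/V₂ = 1.546/3.065 = 0.5044.
θ_c = arcsin 0.5044 = 30.29°.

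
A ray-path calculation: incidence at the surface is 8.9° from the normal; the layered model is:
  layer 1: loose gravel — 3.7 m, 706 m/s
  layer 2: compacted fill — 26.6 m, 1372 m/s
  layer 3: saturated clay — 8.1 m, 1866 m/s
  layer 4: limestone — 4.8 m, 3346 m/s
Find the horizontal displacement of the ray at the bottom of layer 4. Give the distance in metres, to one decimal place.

17.8 m

Ray parameter p = sin 8.9° / 706 m/s = 2.1914e-04 s/m.
Layer 1: θ = 8.90°; offset = 3.7·tan 8.90° = 0.579 m.
Layer 2: sin θ = p·1372 = 0.3007 → θ = 17.50°; offset = 26.6·tan 17.50° = 8.385 m.
Layer 3: sin θ = p·1866 = 0.4089 → θ = 24.14°; offset = 8.1·tan 24.14° = 3.629 m.
Layer 4: sin θ = p·3346 = 0.7332 → θ = 47.16°; offset = 4.8·tan 47.16° = 5.176 m.
Σ offsets = 17.770 m.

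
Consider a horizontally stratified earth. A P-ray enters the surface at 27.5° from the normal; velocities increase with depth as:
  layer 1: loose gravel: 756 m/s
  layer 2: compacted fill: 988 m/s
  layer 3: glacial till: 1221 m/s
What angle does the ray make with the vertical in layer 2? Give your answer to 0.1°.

Ray parameter p = sin 27.5° / 756 = 6.1078e-04 s/m.
sin θ_2 = p·V_2 = 6.1078e-04 × 988 = 0.6034.
θ_2 = 37.12° from the vertical.

37.1°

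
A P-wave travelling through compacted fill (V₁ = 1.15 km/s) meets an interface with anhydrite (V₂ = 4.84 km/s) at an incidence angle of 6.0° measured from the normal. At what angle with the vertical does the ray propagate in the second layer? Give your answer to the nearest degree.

26°

sin θ₁/V₁ = sin θ₂/V₂ ⇒ sin θ₂ = 4.84·sin 6.0°/1.15 = 4.84·0.1045/1.15 = 0.4399.
θ₂ = sin⁻¹(0.4399) = 26.10° (from vertical).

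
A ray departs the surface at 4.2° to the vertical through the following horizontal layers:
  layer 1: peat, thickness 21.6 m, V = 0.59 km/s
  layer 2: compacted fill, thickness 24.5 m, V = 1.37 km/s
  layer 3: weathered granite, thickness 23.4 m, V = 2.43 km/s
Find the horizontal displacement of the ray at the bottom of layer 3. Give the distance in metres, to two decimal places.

Ray parameter p = sin 4.2° / 0.59 km/s = 1.2413e-01 s/km.
Layer 1: θ = 4.20°; offset = 21.6·tan 4.20° = 1.5862 m.
Layer 2: sin θ = p·1.37 = 0.1701 → θ = 9.79°; offset = 24.5·tan 9.79° = 4.2281 m.
Layer 3: sin θ = p·2.43 = 0.3016 → θ = 17.56°; offset = 23.4·tan 17.56° = 7.4033 m.
Summing the layer offsets gives 13.2176 m.

13.22 m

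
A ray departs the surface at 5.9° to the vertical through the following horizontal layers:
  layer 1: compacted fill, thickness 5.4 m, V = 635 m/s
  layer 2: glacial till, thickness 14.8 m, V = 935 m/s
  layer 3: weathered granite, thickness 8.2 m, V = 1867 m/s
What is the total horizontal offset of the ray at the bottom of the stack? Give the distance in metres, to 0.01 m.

Ray parameter p = sin 5.9° / 635 m/s = 1.6188e-04 s/m.
Layer 1: θ = 5.90°; offset = 5.4·tan 5.90° = 0.5580 m.
Layer 2: sin θ = p·935 = 0.1514 → θ = 8.71°; offset = 14.8·tan 8.71° = 2.2662 m.
Layer 3: sin θ = p·1867 = 0.3022 → θ = 17.59°; offset = 8.2·tan 17.59° = 2.5998 m.
Summing the layer offsets gives 5.4240 m.

5.42 m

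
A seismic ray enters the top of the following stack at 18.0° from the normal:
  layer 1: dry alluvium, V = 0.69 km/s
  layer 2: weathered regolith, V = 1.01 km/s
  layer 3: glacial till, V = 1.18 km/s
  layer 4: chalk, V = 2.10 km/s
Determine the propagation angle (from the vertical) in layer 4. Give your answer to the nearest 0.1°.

70.1°

Snell's law across each interface conserves sin θ / V, so sin θ_4 = V_4·sin θ₁/V₁.
sin θ_4 = 2.10 × sin 18.0° / 0.69 = 0.9405.
θ_4 = 70.13° from the vertical.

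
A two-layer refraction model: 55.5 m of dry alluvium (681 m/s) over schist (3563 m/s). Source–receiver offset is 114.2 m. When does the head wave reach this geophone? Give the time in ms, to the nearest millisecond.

192 ms

θ_c = arcsin(V₁/V₂) = arcsin(681/3563) = 11.02°, cos θ_c = 0.9816.
Intercept time tᵢ = 2h cos θ_c / V₁ = 2·55.5·0.9816/681 = 0.15999 s.
t = x/V₂ + tᵢ = 114.2/3563 + 0.15999 = 0.19204 s.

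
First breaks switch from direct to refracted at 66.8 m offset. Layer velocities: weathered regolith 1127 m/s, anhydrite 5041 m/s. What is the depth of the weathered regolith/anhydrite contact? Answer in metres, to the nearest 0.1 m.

26.6 m

h = (x_cross/2)·√((V₂−V₁)/(V₂+V₁)).
(V₂−V₁)/(V₂+V₁) = (5041−1127)/(5041+1127) = 0.6346; √ = 0.7966.
h = (66.8/2)·0.7966 = 26.61 m.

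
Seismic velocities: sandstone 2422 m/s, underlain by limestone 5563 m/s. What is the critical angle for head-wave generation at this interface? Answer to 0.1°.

At critical incidence the refracted ray runs along the interface (θ₂ = 90°), so sin θ_c = V₁/V₂.
θ_c = arcsin(2422/5563) = arcsin 0.4354 = 25.81°.

25.8°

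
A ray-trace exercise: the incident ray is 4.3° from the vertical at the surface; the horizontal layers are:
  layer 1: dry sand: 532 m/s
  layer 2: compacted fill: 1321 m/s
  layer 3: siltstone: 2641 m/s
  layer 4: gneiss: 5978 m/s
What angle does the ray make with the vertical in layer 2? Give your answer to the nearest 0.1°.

10.7°

Ray parameter p = sin 4.3° / 532 = 1.4094e-04 s/m.
sin θ_2 = p·V_2 = 1.4094e-04 × 1321 = 0.1862.
θ_2 = arcsin 0.1862 = 10.73°.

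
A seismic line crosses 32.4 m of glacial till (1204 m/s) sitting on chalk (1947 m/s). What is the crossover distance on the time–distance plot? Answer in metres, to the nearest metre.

θ_c = arcsin(1204/1947) = 38.20°, so cos θ_c = 0.7859 and tᵢ = 2h cos θ_c/V₁ = 0.0423 s.
At crossover x/V₁ = x/V₂ + tᵢ ⇒ x = tᵢ/(1/V₁ − 1/V₂) = 0.04230/(8.3056e-04 − 5.1361e-04) = 133.45 m.

133 m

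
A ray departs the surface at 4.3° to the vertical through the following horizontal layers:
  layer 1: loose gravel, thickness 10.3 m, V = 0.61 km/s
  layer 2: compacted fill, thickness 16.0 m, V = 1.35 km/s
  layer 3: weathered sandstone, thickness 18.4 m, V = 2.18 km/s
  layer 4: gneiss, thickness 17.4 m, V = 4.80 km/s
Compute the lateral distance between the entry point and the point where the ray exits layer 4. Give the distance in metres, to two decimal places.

Apply Snell's law at each interface; in layer i the horizontal offset is hᵢ·tan θᵢ.
Layer 1: θ = 4.30°; offset = 10.3·tan 4.30° = 0.7745 m.
Layer 2: sin θ = 1.35·sin 4.3°/0.61 = 0.1659, θ = 9.55°; offset = 16.0·tan 9.55° = 2.6923 m.
Layer 3: sin θ = 2.18·sin 4.3°/0.61 = 0.2680, θ = 15.54°; offset = 18.4·tan 15.54° = 5.1175 m.
Layer 4: sin θ = 4.80·sin 4.3°/0.61 = 0.5900, θ = 36.16°; offset = 17.4·tan 36.16° = 12.7147 m.
Σ offsets = 21.2990 m.

21.30 m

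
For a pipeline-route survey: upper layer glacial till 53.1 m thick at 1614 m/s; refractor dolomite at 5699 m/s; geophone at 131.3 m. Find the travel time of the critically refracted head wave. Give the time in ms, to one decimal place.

86.1 ms

t = x/V₂ + 2h·√(V₂²−V₁²)/(V₁V₂).
√(V₂²−V₁²) = √(5699²−1614²) = 5465.7 m/s; delay term = 2·53.1·5465.7/(1614·5699) = 0.06311 s.
t = 131.3/5699 + 0.06311 = 0.08614 s.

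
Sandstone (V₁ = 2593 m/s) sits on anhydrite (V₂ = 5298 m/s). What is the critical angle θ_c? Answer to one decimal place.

At critical incidence the refracted ray runs along the interface (θ₂ = 90°), so sin θ_c = V₁/V₂.
θ_c = arcsin(2593/5298) = arcsin 0.4894 = 29.30°.

29.3°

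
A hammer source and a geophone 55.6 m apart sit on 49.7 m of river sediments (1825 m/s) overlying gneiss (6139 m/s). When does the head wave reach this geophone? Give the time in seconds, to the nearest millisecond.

θ_c = arcsin(V₁/V₂) = arcsin(1825/6139) = 17.29°, cos θ_c = 0.9548.
Intercept time tᵢ = 2h cos θ_c / V₁ = 2·49.7·0.9548/1825 = 0.05200 s.
t = x/V₂ + tᵢ = 55.6/6139 + 0.05200 = 0.06106 s.

0.061 s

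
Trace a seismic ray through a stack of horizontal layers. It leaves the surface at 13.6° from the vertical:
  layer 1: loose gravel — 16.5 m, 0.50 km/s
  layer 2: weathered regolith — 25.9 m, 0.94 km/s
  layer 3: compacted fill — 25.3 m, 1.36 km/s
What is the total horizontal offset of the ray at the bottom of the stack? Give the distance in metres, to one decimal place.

Ray parameter p = sin 13.6° / 0.50 km/s = 4.7028e-01 s/km.
Layer 1: θ = 13.60°; offset = 16.5·tan 13.60° = 3.992 m.
Layer 2: sin θ = p·0.94 = 0.4421 → θ = 26.24°; offset = 25.9·tan 26.24° = 12.765 m.
Layer 3: sin θ = p·1.36 = 0.6396 → θ = 39.76°; offset = 25.3·tan 39.76° = 21.050 m.
Σ offsets = 37.806 m.

37.8 m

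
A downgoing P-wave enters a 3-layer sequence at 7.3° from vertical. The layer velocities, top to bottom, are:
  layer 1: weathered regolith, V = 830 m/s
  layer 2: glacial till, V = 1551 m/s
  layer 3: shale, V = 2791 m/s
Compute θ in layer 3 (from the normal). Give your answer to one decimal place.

Ray parameter p = sin 7.3° / 830 = 1.5309e-04 s/m.
sin θ_3 = p·V_3 = 1.5309e-04 × 2791 = 0.4273.
θ_3 = arcsin 0.4273 = 25.29°.

25.3°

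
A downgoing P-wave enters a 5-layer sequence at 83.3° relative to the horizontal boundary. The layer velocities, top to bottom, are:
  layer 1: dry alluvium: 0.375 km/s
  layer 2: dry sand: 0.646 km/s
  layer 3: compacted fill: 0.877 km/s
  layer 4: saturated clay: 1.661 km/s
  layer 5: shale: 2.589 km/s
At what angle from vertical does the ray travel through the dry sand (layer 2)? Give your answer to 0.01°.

11.59°

From the normal: θ₁ = 90° − 83.3° = 6.7°.
Ray parameter p = sin 6.7° / 0.375 = 3.1112e-01 s/km.
sin θ_2 = p·V_2 = 3.1112e-01 × 0.646 = 0.2010.
θ_2 = 11.59° from the vertical.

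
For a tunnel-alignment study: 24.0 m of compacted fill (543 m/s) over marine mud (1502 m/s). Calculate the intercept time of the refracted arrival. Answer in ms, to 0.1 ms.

θ_c = arcsin(V₁/V₂) = arcsin(543/1502) = 21.19°; cos θ_c = 0.9324.
tᵢ = 2h·cos θ_c / V₁ = 2·24.0·0.9324 / 543 = 0.08242 s.

82.4 ms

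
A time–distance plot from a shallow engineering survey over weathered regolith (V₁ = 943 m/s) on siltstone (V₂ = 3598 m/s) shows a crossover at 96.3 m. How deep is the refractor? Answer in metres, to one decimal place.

36.8 m

x_cross = 2h·√((V₂+V₁)/(V₂−V₁)) → h = x_cross / (2·√((V₂+V₁)/(V₂−V₁))).
√((V₂+V₁)/(V₂−V₁)) = √((3598+943)/(3598−943)) = 1.3078.
h = 96.3 / (2·1.3078) = 36.82 m.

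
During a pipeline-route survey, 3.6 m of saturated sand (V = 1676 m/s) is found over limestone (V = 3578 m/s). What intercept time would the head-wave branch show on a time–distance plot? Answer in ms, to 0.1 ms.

θ_c = arcsin(V₁/V₂) = arcsin(1676/3578) = 27.93°; cos θ_c = 0.8835.
tᵢ = 2h·cos θ_c / V₁ = 2·3.6·0.8835 / 1676 = 0.00380 s.

3.8 ms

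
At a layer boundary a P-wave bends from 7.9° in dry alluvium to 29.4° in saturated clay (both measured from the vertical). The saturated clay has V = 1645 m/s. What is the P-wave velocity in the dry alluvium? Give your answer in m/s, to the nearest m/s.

461 m/s

Snell's law: sin 7.9°/V₁ = sin 29.4°/V₂.
V₁ = V₂·sin 7.9°/sin 29.4° = 1645 × 0.2800 = 460.57 m/s.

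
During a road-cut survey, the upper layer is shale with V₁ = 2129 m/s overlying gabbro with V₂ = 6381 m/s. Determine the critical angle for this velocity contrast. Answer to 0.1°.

19.5°

Critical incidence: sin θ_c = V₁/V₂ = 2129/6381 = 0.3336.
θ_c = arcsin 0.3336 = 19.49°.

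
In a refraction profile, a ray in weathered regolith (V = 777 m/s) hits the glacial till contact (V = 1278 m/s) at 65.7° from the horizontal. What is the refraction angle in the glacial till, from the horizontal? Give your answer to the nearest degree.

Angle from the normal: 90° − 65.7° = 24.3°.
sin θ₁/V₁ = sin θ₂/V₂ ⇒ sin θ₂ = 1278·sin 24.3°/777 = 1278·0.4115/777 = 0.6769.
θ₂ = sin⁻¹(0.6769) = 42.60° (from vertical).
From the interface: 90° − 42.60° = 47.40°.

47°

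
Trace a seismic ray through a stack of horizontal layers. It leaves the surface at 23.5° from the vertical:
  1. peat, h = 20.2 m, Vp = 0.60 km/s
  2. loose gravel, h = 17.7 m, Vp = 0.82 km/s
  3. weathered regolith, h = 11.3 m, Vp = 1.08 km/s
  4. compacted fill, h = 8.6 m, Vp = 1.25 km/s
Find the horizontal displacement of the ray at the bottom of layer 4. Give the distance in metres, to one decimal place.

Ray parameter p = sin 23.5° / 0.60 km/s = 6.6458e-01 s/km.
Layer 1: θ = 23.50°; offset = 20.2·tan 23.50° = 8.783 m.
Layer 2: sin θ = p·0.82 = 0.5450 → θ = 33.02°; offset = 17.7·tan 33.02° = 11.504 m.
Layer 3: sin θ = p·1.08 = 0.7177 → θ = 45.87°; offset = 11.3·tan 45.87° = 11.648 m.
Layer 4: sin θ = p·1.25 = 0.8307 → θ = 56.17°; offset = 8.6·tan 56.17° = 12.834 m.
Σ offsets = 44.769 m.

44.8 m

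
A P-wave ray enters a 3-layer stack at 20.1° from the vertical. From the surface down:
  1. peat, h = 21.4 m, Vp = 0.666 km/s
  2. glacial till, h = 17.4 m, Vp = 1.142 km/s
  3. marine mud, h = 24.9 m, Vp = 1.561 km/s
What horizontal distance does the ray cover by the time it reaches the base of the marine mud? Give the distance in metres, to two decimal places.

Apply Snell's law at each interface; in layer i the horizontal offset is hᵢ·tan θᵢ.
Layer 1: θ = 20.10°; offset = 21.4·tan 20.10° = 7.8313 m.
Layer 2: sin θ = 1.142·sin 20.1°/0.666 = 0.5893, θ = 36.11°; offset = 17.4·tan 36.11° = 12.6910 m.
Layer 3: sin θ = 1.561·sin 20.1°/0.666 = 0.8055, θ = 53.66°; offset = 24.9·tan 53.66° = 33.8441 m.
Σ offsets = 54.3664 m.

54.37 m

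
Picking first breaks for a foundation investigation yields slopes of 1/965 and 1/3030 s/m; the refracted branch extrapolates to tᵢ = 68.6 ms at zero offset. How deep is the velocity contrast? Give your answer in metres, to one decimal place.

34.9 m

θ_c = arcsin(965/3030) = 18.57°; cos θ_c = 0.9479.
tᵢ = 2h cos θ_c/V₁ ⇒ h = tᵢ·V₁/(2 cos θ_c) = 0.0686·965/(2·0.9479) = 34.92 m.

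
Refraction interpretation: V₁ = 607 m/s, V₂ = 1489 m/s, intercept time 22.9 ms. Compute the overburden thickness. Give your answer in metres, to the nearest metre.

h = tᵢ·V₁·V₂ / (2·√(V₂²−V₁²)).
√(V₂²−V₁²) = √(1489² − 607²) = 1359.7 m/s.
h = 0.0229 s × 607 × 1489 / (2 × 1359.7) = 7.61 m.

8 m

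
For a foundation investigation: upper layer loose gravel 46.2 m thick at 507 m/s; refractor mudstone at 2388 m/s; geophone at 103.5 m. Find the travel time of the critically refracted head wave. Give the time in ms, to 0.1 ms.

221.4 ms

t = x/V₂ + 2h·√(V₂²−V₁²)/(V₁V₂).
√(V₂²−V₁²) = √(2388²−507²) = 2333.6 m/s; delay term = 2·46.2·2333.6/(507·2388) = 0.17809 s.
t = 103.5/2388 + 0.17809 = 0.22144 s.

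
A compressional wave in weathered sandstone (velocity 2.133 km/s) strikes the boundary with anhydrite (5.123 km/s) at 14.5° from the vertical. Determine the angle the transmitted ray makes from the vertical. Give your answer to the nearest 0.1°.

Snell's law: sin θ₂ = (V₂/V₁)·sin θ₁ = (5.123/2.133)·sin 14.5° = 0.6014.
θ₂ = arcsin 0.6014 = 36.97° from the normal.

37.0°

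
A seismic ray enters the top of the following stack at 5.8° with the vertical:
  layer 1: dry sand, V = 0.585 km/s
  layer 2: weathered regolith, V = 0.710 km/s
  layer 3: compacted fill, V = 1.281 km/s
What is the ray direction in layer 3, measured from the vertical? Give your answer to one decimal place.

12.8°

Ray parameter p = sin 5.8° / 0.585 = 1.7275e-01 s/km.
sin θ_3 = p·V_3 = 1.7275e-01 × 1.281 = 0.2213.
θ_3 = arcsin 0.2213 = 12.78°.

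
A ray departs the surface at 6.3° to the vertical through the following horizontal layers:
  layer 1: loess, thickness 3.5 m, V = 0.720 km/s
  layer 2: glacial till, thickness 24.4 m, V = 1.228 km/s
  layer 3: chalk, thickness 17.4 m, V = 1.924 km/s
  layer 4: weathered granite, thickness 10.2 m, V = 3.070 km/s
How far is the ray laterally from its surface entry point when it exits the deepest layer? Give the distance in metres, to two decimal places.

Ray parameter p = sin 6.3° / 0.720 km/s = 1.5241e-01 s/km.
Layer 1: θ = 6.30°; offset = 3.5·tan 6.30° = 0.3864 m.
Layer 2: sin θ = p·1.228 = 0.1872 → θ = 10.79°; offset = 24.4·tan 10.79° = 4.6488 m.
Layer 3: sin θ = p·1.924 = 0.2932 → θ = 17.05°; offset = 17.4·tan 17.05° = 5.3369 m.
Layer 4: sin θ = p·3.070 = 0.4679 → θ = 27.90°; offset = 10.2·tan 27.90° = 5.4001 m.
Summing the layer offsets gives 15.7722 m.

15.77 m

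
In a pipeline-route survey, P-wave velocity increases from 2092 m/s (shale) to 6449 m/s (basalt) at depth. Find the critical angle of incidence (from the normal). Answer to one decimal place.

18.9°

Critical incidence: sin θ_c = V₁/V₂ = 2092/6449 = 0.3244.
θ_c = arcsin 0.3244 = 18.93°.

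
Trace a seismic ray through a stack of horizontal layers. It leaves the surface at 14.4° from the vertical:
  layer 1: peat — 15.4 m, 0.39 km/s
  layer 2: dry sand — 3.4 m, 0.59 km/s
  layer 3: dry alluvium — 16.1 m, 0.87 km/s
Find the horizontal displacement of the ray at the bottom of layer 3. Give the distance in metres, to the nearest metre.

Ray parameter p = sin 14.4° / 0.39 km/s = 6.3767e-01 s/km.
Layer 1: θ = 14.40°; offset = 15.4·tan 14.40° = 3.954 m.
Layer 2: sin θ = p·0.59 = 0.3762 → θ = 22.10°; offset = 3.4·tan 22.10° = 1.381 m.
Layer 3: sin θ = p·0.87 = 0.5548 → θ = 33.69°; offset = 16.1·tan 33.69° = 10.735 m.
Σ offsets = 16.070 m.

16 m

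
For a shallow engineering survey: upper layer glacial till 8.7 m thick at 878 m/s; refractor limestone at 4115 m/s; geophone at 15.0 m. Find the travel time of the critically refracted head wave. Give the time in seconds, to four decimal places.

t = x/V₂ + 2h·√(V₂²−V₁²)/(V₁V₂).
√(V₂²−V₁²) = √(4115²−878²) = 4020.2 m/s; delay term = 2·8.7·4020.2/(878·4115) = 0.01936 s.
t = 15.0/4115 + 0.01936 = 0.02301 s.

0.0230 s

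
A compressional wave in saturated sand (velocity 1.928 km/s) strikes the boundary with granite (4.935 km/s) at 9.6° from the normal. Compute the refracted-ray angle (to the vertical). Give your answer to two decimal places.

25.27°

sin θ₁/V₁ = sin θ₂/V₂ ⇒ sin θ₂ = 4.935·sin 9.6°/1.928 = 4.935·0.1668/1.928 = 0.4269.
θ₂ = arcsin 0.4269 = 25.27° from the normal.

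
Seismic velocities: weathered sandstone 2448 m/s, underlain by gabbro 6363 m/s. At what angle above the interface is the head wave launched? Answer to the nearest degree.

67°

Critical incidence: sin θ_c = V₁/V₂ = 2448/6363 = 0.3847.
θ_c = arcsin 0.3847 = 22.63°.
Measured from the interface: 90° − 22.63° = 67.37°.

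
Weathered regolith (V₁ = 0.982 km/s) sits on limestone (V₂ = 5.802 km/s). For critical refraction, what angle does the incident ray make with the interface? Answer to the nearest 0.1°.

Critical incidence: sin θ_c = V₁/V₂ = 0.982/5.802 = 0.1693.
θ_c = arcsin 0.1693 = 9.74°.
Measured from the interface: 90° − 9.74° = 80.26°.

80.3°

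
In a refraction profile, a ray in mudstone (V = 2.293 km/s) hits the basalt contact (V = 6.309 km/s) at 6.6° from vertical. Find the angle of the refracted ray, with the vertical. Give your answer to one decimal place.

18.4°

Snell's law: sin θ₂ = (V₂/V₁)·sin θ₁ = (6.309/2.293)·sin 6.6° = 0.3162.
θ₂ = arcsin 0.3162 = 18.44° from the normal.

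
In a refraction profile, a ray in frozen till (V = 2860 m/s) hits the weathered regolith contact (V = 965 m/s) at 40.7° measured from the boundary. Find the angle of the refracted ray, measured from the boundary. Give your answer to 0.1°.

Angle from the normal: 90° − 40.7° = 49.3°.
sin θ₁/V₁ = sin θ₂/V₂ ⇒ sin θ₂ = 965·sin 49.3°/2860 = 965·0.7581/2860 = 0.2558.
θ₂ = sin⁻¹(0.2558) = 14.82° (from vertical).
From the interface: 90° − 14.82° = 75.18°.

75.2°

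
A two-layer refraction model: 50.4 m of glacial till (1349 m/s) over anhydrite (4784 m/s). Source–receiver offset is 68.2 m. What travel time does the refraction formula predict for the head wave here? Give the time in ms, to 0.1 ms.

t = x/V₂ + 2h·√(V₂²−V₁²)/(V₁V₂).
√(V₂²−V₁²) = √(4784²−1349²) = 4589.9 m/s; delay term = 2·50.4·4589.9/(1349·4784) = 0.07169 s.
t = 68.2/4784 + 0.07169 = 0.08595 s.

85.9 ms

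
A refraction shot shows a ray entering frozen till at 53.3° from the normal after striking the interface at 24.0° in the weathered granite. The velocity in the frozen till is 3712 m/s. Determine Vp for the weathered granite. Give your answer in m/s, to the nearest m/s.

Snell's law: sin 24.0°/V₁ = sin 53.3°/V₂.
V₁ = V₂·sin 24.0°/sin 53.3° = 3712 × 0.5073 = 1883.08 m/s.

1883 m/s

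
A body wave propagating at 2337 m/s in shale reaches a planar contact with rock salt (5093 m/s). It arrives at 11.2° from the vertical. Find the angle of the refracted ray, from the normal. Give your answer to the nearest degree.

25°

Snell's law: sin θ₂ = (V₂/V₁)·sin θ₁ = (5093/2337)·sin 11.2° = 0.4233.
θ₂ = arcsin 0.4233 = 25.04° from the normal.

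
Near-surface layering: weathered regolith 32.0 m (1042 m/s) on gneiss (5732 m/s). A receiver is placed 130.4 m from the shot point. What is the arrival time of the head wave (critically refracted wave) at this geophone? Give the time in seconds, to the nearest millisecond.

0.083 s

t = x/V₂ + 2h·√(V₂²−V₁²)/(V₁V₂).
√(V₂²−V₁²) = √(5732²−1042²) = 5636.5 m/s; delay term = 2·32.0·5636.5/(1042·5732) = 0.06040 s.
t = 130.4/5732 + 0.06040 = 0.08315 s.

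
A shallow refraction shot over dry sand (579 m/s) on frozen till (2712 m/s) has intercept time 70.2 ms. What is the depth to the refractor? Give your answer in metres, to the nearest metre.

21 m

h = tᵢ·V₁·V₂ / (2·√(V₂²−V₁²)).
√(V₂²−V₁²) = √(2712² − 579²) = 2649.5 m/s.
h = 0.0702 s × 579 × 2712 / (2 × 2649.5) = 20.80 m.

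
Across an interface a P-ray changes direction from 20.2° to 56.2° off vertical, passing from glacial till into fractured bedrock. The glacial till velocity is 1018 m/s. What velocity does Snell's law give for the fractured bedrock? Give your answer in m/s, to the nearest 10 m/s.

2450 m/s

Snell's law: sin 20.2°/V₁ = sin 56.2°/V₂.
V₂ = V₁·sin 56.2°/sin 20.2° = 1018 × 2.4066 = 2449.89 m/s.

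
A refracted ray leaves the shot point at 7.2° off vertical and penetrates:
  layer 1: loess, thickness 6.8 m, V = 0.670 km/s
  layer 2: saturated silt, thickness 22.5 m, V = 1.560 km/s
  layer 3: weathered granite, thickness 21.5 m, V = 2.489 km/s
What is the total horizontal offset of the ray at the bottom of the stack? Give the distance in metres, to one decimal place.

Apply Snell's law at each interface; in layer i the horizontal offset is hᵢ·tan θᵢ.
Layer 1: θ = 7.20°; offset = 6.8·tan 7.20° = 0.859 m.
Layer 2: sin θ = 1.560·sin 7.2°/0.670 = 0.2918, θ = 16.97°; offset = 22.5·tan 16.97° = 6.865 m.
Layer 3: sin θ = 2.489·sin 7.2°/0.670 = 0.4656, θ = 27.75°; offset = 21.5·tan 27.75° = 11.311 m.
Summing the layer offsets gives 19.035 m.

19.0 m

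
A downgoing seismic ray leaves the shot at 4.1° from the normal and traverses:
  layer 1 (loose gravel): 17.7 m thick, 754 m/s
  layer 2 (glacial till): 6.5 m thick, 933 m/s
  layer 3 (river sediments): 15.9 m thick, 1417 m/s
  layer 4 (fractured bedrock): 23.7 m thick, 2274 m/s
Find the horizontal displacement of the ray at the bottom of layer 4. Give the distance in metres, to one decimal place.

Ray parameter p = sin 4.1° / 754 m/s = 9.4824e-05 s/m.
Layer 1: θ = 4.10°; offset = 17.7·tan 4.10° = 1.269 m.
Layer 2: sin θ = p·933 = 0.0885 → θ = 5.08°; offset = 6.5·tan 5.08° = 0.577 m.
Layer 3: sin θ = p·1417 = 0.1344 → θ = 7.72°; offset = 15.9·tan 7.72° = 2.156 m.
Layer 4: sin θ = p·2274 = 0.2156 → θ = 12.45°; offset = 23.7·tan 12.45° = 5.234 m.
Summing the layer offsets gives 9.236 m.

9.2 m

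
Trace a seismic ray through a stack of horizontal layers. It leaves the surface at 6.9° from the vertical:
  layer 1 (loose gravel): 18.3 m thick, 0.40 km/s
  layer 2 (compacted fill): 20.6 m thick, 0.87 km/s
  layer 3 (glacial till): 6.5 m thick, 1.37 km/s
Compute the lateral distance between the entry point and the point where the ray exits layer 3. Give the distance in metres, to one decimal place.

p = sin θ₁/V₁ = sin 6.9°/0.40 = 3.0034e-01 s/km is conserved through the stack.
Layer 1: θ = 6.90°; offset = 18.3·tan 6.90° = 2.215 m.
Layer 2: sin θ = p·0.87 = 0.2613 → θ = 15.15°; offset = 20.6·tan 15.15° = 5.576 m.
Layer 3: sin θ = p·1.37 = 0.4115 → θ = 24.30°; offset = 6.5·tan 24.30° = 2.934 m.
Σ offsets = 10.725 m.

10.7 m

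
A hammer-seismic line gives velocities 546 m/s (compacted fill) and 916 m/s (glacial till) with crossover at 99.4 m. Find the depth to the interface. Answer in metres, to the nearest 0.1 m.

25.0 m

h = (x_cross/2)·√((V₂−V₁)/(V₂+V₁)).
(V₂−V₁)/(V₂+V₁) = (916−546)/(916+546) = 0.2531; √ = 0.5031.
h = (99.4/2)·0.5031 = 25.00 m.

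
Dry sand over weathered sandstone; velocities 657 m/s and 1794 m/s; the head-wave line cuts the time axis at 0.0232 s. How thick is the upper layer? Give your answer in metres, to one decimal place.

8.2 m

θ_c = arcsin(657/1794) = 21.48°; cos θ_c = 0.9305.
tᵢ = 2h cos θ_c/V₁ ⇒ h = tᵢ·V₁/(2 cos θ_c) = 0.0232·657/(2·0.9305) = 8.19 m.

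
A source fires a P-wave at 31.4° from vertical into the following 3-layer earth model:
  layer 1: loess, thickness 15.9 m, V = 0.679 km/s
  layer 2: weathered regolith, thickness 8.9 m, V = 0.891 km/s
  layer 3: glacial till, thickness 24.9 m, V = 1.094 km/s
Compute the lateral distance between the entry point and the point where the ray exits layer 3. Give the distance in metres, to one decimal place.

56.5 m

Ray parameter p = sin 31.4° / 0.679 km/s = 7.6732e-01 s/km.
Layer 1: θ = 31.40°; offset = 15.9·tan 31.40° = 9.705 m.
Layer 2: sin θ = p·0.891 = 0.6837 → θ = 43.13°; offset = 8.9·tan 43.13° = 8.338 m.
Layer 3: sin θ = p·1.094 = 0.8394 → θ = 57.08°; offset = 24.9·tan 57.08° = 38.463 m.
Σ offsets = 56.506 m.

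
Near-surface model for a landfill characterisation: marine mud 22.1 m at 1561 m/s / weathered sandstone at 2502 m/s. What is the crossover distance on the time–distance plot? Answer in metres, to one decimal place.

91.8 m

x_cross = 2h·√((V₂+V₁)/(V₂−V₁)).
(V₂+V₁)/(V₂−V₁) = (2502+1561)/(2502−1561) = 4.3177; √ = 2.0779.
x_cross = 2·22.1·2.0779 = 91.84 m.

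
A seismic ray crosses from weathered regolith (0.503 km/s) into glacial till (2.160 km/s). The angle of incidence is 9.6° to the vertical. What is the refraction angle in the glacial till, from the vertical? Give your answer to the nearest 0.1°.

45.7°

Snell's law: sin θ₂ = (V₂/V₁)·sin θ₁ = (2.160/0.503)·sin 9.6° = 0.7161.
θ₂ = sin⁻¹(0.7161) = 45.74° (from vertical).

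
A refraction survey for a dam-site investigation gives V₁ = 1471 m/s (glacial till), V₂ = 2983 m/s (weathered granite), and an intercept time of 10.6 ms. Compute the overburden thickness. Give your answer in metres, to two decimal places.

θ_c = arcsin(1471/2983) = 29.55°; cos θ_c = 0.8700.
tᵢ = 2h cos θ_c/V₁ ⇒ h = tᵢ·V₁/(2 cos θ_c) = 0.0106·1471/(2·0.8700) = 8.96 m.

8.96 m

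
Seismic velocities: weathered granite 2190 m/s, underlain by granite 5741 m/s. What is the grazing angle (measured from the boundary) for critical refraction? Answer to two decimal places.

At critical incidence the refracted ray runs along the interface (θ₂ = 90°), so sin θ_c = V₁/V₂.
θ_c = arcsin(2190/5741) = arcsin 0.3815 = 22.42°.
Measured from the interface: 90° − 22.42° = 67.58°.

67.58°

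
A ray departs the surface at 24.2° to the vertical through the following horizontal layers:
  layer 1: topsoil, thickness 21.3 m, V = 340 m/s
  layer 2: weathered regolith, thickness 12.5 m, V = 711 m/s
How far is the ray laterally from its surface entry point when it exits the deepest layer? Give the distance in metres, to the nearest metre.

Apply Snell's law at each interface; in layer i the horizontal offset is hᵢ·tan θᵢ.
Layer 1: θ = 24.20°; offset = 21.3·tan 24.20° = 9.573 m.
Layer 2: sin θ = 711·sin 24.2°/340 = 0.8572, θ = 59.01°; offset = 12.5·tan 59.01° = 20.808 m.
Summing the layer offsets gives 30.381 m.

30 m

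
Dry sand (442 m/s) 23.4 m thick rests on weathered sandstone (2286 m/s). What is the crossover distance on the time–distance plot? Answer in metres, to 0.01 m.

56.92 m

x_cross = 2h·√((V₂+V₁)/(V₂−V₁)).
(V₂+V₁)/(V₂−V₁) = (2286+442)/(2286−442) = 1.4794; √ = 1.2163.
x_cross = 2·23.4·1.2163 = 56.92 m.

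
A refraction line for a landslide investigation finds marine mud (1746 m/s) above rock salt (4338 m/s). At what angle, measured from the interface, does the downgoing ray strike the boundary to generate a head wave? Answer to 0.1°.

66.3°

At critical incidence the refracted ray runs along the interface (θ₂ = 90°), so sin θ_c = V₁/V₂.
θ_c = arcsin(1746/4338) = arcsin 0.4025 = 23.73°.
Measured from the interface: 90° − 23.73° = 66.27°.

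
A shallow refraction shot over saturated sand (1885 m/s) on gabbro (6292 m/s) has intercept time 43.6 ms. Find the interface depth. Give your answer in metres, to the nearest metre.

43 m

h = tᵢ·V₁·V₂ / (2·√(V₂²−V₁²)).
√(V₂²−V₁²) = √(6292² − 1885²) = 6003.0 m/s.
h = 0.0436 s × 1885 × 6292 / (2 × 6003.0) = 43.07 m.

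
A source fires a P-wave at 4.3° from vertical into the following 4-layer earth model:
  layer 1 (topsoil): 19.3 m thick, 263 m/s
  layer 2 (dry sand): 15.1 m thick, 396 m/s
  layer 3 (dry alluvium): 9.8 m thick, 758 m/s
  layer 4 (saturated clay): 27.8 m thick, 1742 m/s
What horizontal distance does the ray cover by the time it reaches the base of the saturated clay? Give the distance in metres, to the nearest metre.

Apply Snell's law at each interface; in layer i the horizontal offset is hᵢ·tan θᵢ.
Layer 1: θ = 4.30°; offset = 19.3·tan 4.30° = 1.451 m.
Layer 2: sin θ = 396·sin 4.3°/263 = 0.1129, θ = 6.48°; offset = 15.1·tan 6.48° = 1.716 m.
Layer 3: sin θ = 758·sin 4.3°/263 = 0.2161, θ = 12.48°; offset = 9.8·tan 12.48° = 2.169 m.
Layer 4: sin θ = 1742·sin 4.3°/263 = 0.4966, θ = 29.78°; offset = 27.8·tan 29.78° = 15.906 m.
Total horizontal offset = 21.242 m.

21 m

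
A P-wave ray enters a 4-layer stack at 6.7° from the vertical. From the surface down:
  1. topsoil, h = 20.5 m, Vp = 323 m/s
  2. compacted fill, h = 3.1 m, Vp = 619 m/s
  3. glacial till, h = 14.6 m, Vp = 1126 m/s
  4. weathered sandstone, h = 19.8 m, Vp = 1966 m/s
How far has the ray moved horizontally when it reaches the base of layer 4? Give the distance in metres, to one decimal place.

p = sin θ₁/V₁ = sin 6.7°/323 = 3.6121e-04 s/m is conserved through the stack.
Layer 1: θ = 6.70°; offset = 20.5·tan 6.70° = 2.408 m.
Layer 2: sin θ = p·619 = 0.2236 → θ = 12.92°; offset = 3.1·tan 12.92° = 0.711 m.
Layer 3: sin θ = p·1126 = 0.4067 → θ = 24.00°; offset = 14.6·tan 24.00° = 6.500 m.
Layer 4: sin θ = p·1966 = 0.7101 → θ = 45.25°; offset = 19.8·tan 45.25° = 19.971 m.
Total horizontal offset = 29.590 m.

29.6 m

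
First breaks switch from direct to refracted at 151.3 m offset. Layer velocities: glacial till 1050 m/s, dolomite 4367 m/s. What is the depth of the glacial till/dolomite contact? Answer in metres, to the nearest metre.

x_cross = 2h·√((V₂+V₁)/(V₂−V₁)) → h = x_cross / (2·√((V₂+V₁)/(V₂−V₁))).
√((V₂+V₁)/(V₂−V₁)) = √((4367+1050)/(4367−1050)) = 1.2779.
h = 151.3 / (2·1.2779) = 59.20 m.

59 m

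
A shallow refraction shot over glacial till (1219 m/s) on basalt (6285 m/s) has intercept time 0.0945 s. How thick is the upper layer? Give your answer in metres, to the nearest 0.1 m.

h = tᵢ·V₁·V₂ / (2·√(V₂²−V₁²)).
√(V₂²−V₁²) = √(6285² − 1219²) = 6165.7 m/s.
h = 0.0945 s × 1219 × 6285 / (2 × 6165.7) = 58.71 m.

58.7 m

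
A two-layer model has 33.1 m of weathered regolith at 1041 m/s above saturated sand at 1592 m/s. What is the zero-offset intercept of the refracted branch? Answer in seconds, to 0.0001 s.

θ_c = arcsin(V₁/V₂) = arcsin(1041/1592) = 40.84°; cos θ_c = 0.7566.
tᵢ = 2h·cos θ_c / V₁ = 2·33.1·0.7566 / 1041 = 0.04811 s.

0.0481 s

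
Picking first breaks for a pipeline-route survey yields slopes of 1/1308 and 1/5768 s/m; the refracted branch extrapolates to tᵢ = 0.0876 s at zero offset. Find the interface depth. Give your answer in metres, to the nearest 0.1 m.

h = tᵢ·V₁·V₂ / (2·√(V₂²−V₁²)).
√(V₂²−V₁²) = √(5768² − 1308²) = 5617.7 m/s.
h = 0.0876 s × 1308 × 5768 / (2 × 5617.7) = 58.82 m.

58.8 m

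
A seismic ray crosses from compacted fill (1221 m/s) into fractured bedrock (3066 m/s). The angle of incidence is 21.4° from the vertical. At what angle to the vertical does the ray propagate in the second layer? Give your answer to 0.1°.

66.4°

sin θ₁/V₁ = sin θ₂/V₂ ⇒ sin θ₂ = 3066·sin 21.4°/1221 = 3066·0.3649/1221 = 0.9162.
θ₂ = arcsin 0.9162 = 66.38° from the normal.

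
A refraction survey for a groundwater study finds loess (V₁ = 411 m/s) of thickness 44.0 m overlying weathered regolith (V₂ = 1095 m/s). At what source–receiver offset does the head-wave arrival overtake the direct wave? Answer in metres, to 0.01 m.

x_cross = 2h·√((V₂+V₁)/(V₂−V₁)).
(V₂+V₁)/(V₂−V₁) = (1095+411)/(1095−411) = 2.2018; √ = 1.4838.
x_cross = 2·44.0·1.4838 = 130.58 m.

130.58 m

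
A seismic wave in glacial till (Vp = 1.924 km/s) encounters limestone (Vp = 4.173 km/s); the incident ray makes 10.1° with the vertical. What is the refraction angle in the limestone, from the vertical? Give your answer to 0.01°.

22.36°

Snell's law: sin θ₂ = (V₂/V₁)·sin θ₁ = (4.173/1.924)·sin 10.1° = 0.3804.
θ₂ = arcsin 0.3804 = 22.36° from the normal.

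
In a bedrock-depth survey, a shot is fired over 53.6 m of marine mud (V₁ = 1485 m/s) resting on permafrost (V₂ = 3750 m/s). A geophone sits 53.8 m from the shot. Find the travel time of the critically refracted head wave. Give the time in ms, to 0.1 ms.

80.6 ms

t = x/V₂ + 2h·√(V₂²−V₁²)/(V₁V₂).
√(V₂²−V₁²) = √(3750²−1485²) = 3443.4 m/s; delay term = 2·53.6·3443.4/(1485·3750) = 0.06629 s.
t = 53.8/3750 + 0.06629 = 0.08063 s.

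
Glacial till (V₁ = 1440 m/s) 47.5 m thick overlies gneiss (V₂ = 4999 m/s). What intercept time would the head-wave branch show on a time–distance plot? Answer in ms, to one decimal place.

63.2 ms

θ_c = arcsin(V₁/V₂) = arcsin(1440/4999) = 16.74°; cos θ_c = 0.9576.
tᵢ = 2h·cos θ_c / V₁ = 2·47.5·0.9576 / 1440 = 0.06318 s.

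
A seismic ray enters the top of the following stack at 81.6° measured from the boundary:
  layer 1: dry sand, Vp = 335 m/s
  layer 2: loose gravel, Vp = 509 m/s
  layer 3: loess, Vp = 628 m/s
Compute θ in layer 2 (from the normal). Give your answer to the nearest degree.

13°

From the normal: θ₁ = 90° − 81.6° = 8.4°.
Snell's law across each interface conserves sin θ / V, so sin θ_2 = V_2·sin θ₁/V₁.
sin θ_2 = 509 × sin 8.4° / 335 = 0.2220.
θ_2 = 12.82° from the vertical.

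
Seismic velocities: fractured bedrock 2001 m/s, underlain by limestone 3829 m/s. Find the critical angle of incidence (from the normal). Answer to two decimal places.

Critical incidence: sin θ_c = V₁/V₂ = 2001/3829 = 0.5226.
θ_c = arcsin 0.5226 = 31.51°.

31.51°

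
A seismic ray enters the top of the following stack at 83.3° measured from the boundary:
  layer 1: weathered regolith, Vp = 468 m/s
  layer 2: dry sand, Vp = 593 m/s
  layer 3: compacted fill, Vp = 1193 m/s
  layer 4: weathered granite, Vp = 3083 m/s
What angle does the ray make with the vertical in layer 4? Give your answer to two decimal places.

From the normal: θ₁ = 90° − 83.3° = 6.7°.
Snell's law across each interface conserves sin θ / V, so sin θ_4 = V_4·sin θ₁/V₁.
sin θ_4 = 3083 × sin 6.7° / 468 = 0.7686.
θ_4 = 50.23° from the vertical.

50.23°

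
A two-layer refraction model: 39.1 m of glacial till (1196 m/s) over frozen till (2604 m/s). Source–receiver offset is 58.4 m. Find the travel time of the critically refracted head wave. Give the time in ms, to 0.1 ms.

t = x/V₂ + 2h·√(V₂²−V₁²)/(V₁V₂).
√(V₂²−V₁²) = √(2604²−1196²) = 2313.1 m/s; delay term = 2·39.1·2313.1/(1196·2604) = 0.05808 s.
t = 58.4/2604 + 0.05808 = 0.08051 s.

80.5 ms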